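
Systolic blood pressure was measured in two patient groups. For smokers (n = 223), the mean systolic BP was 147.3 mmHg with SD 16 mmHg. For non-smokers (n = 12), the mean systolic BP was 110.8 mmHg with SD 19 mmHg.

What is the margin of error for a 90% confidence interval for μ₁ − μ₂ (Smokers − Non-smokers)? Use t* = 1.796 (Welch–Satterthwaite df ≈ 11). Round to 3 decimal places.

Standard errors of each mean: 16/√223 = 1.0714 and 19/√12 = 5.4848.
SE(x̄₁ − x̄₂) = √(1.0714² + 5.4848²) = 5.5885 for independent samples with unequal variances.
With t* = 1.796, the margin is 1.796 × 5.5885 = 10.0369.

10.037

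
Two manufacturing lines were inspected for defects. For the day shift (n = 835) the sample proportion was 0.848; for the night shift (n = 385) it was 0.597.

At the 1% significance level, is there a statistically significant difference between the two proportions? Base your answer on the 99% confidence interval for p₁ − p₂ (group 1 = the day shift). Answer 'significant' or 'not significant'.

Each SE is √(p̂(1−p̂)/n): √(0.8480·0.1520/835) = 0.01242 and √(0.5970·0.4030/385) = 0.02500.
SE(p̂₁ − p̂₂) = √(SE₁² + SE₂²) = √(0.0001542564 + 0.000625) = 0.02792, since the two samples are independent.
At 99% confidence z* = 2.576; margin = 2.576 × 0.02792 = 0.07192.
The difference is 0.8480 − 0.5970 = 0.2510, so the interval is 0.2510 ± 0.07192 = (0.17908, 0.32292).
The interval (0.17908, 0.32292) does not contain 0, so the difference is significant.

significant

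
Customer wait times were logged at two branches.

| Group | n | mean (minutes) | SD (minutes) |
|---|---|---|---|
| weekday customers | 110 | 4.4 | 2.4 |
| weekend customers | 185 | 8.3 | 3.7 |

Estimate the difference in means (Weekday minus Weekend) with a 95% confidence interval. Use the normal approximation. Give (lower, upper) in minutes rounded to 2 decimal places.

Per-group SEs: s₁/√n₁ = 2.4/√110 = 0.2288, s₂/√n₂ = 3.7/√185 = 0.2720.
Unpooled SE of the difference: √(0.05234944 + 0.073984) = 0.3554.
Margin of error = z* · SE = 1.960 × 0.3554 = 0.6966.
x̄₁ − x̄₂ = 4.4 − 8.3 = -3.9000.
CI: -3.9000 ± 0.6966 = (-4.60, -3.20).

(-4.60, -3.20)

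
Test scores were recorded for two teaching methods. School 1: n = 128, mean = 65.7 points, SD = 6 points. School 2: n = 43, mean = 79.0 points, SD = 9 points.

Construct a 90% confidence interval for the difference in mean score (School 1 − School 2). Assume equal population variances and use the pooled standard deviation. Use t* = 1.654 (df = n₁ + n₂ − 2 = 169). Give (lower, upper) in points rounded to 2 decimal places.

(-15.30, -11.30)

s_p = √[((n₁−1)s₁² + (n₂−1)s₂²)/(n₁+n₂−2)] = √[(127·6² + 42·9²)/169] = 6.8690.
SE = 6.8690·√(1/128 + 1/43) = 1.2107.
With t* = 1.654, margin = 1.654 × 1.2107 = 2.0025.
x̄₁ − x̄₂ = 65.7 − 79.0 = -13.3000; interval -13.3000 ± 2.0025 = (-15.30, -11.30).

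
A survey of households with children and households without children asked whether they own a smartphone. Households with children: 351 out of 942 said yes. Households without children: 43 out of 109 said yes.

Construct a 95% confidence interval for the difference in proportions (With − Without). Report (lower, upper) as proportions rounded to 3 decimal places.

p̂₁ = 351/942 = 0.3726 and p̂₂ = 43/109 = 0.3945.
SE₁ = √(p̂₁(1−p̂₁)/n₁) = √(0.3726·0.6274/942) = 0.01575; SE₂ = √(0.3945·0.6055/109) = 0.04681.
Independent samples: SE of the difference = √(SE₁² + SE₂²) = √(0.0002480625 + 0.0021911761) = 0.04939.
z* for 95% confidence is 1.960, so the margin of error is 1.960 × 0.04939 = 0.09680.
Point estimate p̂₁ − p̂₂ = 0.3726 − 0.3945 = -0.0219.
-0.0219 ± 0.09680 → (-0.119, 0.075).

(-0.119, 0.075)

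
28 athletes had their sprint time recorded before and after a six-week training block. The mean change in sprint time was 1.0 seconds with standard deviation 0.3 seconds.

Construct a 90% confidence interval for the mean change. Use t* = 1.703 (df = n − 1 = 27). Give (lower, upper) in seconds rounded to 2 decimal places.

Paired design: SE = s_d/√n = 0.3/√28 = 0.0567.
t* = 1.703; margin of error = 1.703 × 0.0567 = 0.0966.
1.0 ± 0.0966 → (0.90, 1.10).

(0.90, 1.10)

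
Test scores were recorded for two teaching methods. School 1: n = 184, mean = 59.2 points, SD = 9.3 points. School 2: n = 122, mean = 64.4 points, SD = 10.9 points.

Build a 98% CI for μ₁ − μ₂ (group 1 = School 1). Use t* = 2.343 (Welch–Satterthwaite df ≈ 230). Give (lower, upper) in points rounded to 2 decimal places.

(-8.02, -2.38)

SE₁ = s₁/√n₁ = 9.3/√184 = 0.6856; SE₂ = 10.9/√122 = 0.9868.
Independent samples, unequal variances: SE_diff = √(SE₁² + SE₂²) = √(0.47004736 + 0.97377424) = 1.2016.
t* = 2.343, so margin of error = 2.343 × 1.2016 = 2.8153.
Difference in means = 59.2 − 64.4 = -5.2000.
-5.2000 ± 2.8153 → (-8.02, -2.38).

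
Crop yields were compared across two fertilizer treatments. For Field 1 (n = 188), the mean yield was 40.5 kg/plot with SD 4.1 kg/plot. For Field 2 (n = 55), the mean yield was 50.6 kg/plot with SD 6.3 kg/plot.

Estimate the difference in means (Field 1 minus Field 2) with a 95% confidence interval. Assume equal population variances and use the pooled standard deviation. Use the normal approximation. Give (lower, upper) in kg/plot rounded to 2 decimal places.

Pooled variance s_p² = [187·4.1² + 54·6.3²] / (188+55−2) = 21.9366, so s_p = 4.6837.
SE_diff = s_p·√(1/n₁ + 1/n₂) = 4.6837·√(1/188 + 1/55) = 0.7180.
z* = 1.960; margin = 1.960 × 0.7180 = 1.4073.
Difference = 40.5 − 50.6 = -10.1000.
-10.1000 ± 1.4073 → (-11.51, -8.69).

(-11.51, -8.69)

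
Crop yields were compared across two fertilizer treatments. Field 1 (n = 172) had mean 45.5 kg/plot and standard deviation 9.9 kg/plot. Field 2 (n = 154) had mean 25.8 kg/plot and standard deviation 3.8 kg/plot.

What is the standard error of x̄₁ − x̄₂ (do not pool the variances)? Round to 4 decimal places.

0.8146

SE₁ = s₁/√n₁ = 9.9/√172 = 0.7549; SE₂ = 3.8/√154 = 0.3062.
Independent samples, unequal variances: SE_diff = √(SE₁² + SE₂²) = √(0.56987401 + 0.09375844) = 0.8146.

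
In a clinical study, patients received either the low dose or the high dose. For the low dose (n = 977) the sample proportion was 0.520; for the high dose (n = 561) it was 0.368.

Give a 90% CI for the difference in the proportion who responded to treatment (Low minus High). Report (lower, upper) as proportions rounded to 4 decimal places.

(0.1094, 0.1946)

SE₁ = √(p̂₁(1−p̂₁)/n₁) = √(0.5200·0.4800/977) = 0.01598; SE₂ = √(0.3680·0.6320/561) = 0.02036.
Independent samples: SE of the difference = √(SE₁² + SE₂²) = √(0.0002553604 + 0.0004145296) = 0.02588.
z* for 90% confidence is 1.645, so the margin of error is 1.645 × 0.02588 = 0.04257.
Point estimate p̂₁ − p̂₂ = 0.5200 − 0.3680 = 0.1520.
0.1520 ± 0.04257 → (0.1094, 0.1946).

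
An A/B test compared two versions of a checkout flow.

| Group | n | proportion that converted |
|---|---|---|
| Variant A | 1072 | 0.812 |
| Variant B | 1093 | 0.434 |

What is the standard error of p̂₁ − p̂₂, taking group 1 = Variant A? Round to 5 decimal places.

SE₁ = √(p̂₁(1−p̂₁)/n₁) = √(0.8120·0.1880/1072) = 0.01193; SE₂ = √(0.4340·0.5660/1093) = 0.01499.
Independent samples: SE of the difference = √(SE₁² + SE₂²) = √(0.0001423249 + 0.0002247001) = 0.01916.

0.01916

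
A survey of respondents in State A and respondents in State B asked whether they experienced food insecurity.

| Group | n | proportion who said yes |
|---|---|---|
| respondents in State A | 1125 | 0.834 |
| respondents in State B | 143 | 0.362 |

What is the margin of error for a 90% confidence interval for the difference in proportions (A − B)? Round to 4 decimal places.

SE₁ = √(p̂₁(1−p̂₁)/n₁) = √(0.8340·0.1660/1125) = 0.01109; SE₂ = √(0.3620·0.6380/143) = 0.04019.
Independent samples: SE of the difference = √(SE₁² + SE₂²) = √(0.0001229881 + 0.0016152361) = 0.04169.
z* for 90% confidence is 1.645, so the margin of error is 1.645 × 0.04169 = 0.06858.

0.0686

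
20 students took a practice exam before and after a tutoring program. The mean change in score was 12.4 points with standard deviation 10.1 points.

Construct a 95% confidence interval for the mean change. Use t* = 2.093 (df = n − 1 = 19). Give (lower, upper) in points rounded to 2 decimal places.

This is a matched-pairs design, so SE = s_d/√n = 10.1/√20 = 2.2584.
Margin = 2.093 × 2.2584 = 4.7268; the interval is 12.4 ± 4.7268 = (7.67, 17.13).

(7.67, 17.13)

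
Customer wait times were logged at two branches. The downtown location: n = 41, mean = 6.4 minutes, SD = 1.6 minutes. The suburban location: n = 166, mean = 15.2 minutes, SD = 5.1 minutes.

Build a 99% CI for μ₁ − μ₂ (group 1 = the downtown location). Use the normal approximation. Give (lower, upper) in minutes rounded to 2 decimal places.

(-10.01, -7.59)

SE₁ = s₁/√n₁ = 1.6/√41 = 0.2499; SE₂ = 5.1/√166 = 0.3958.
Independent samples, unequal variances: SE_diff = √(SE₁² + SE₂²) = √(0.06245001 + 0.15665764) = 0.4681.
z* = 2.576, so margin of error = 2.576 × 0.4681 = 1.2058.
Difference in means = 6.4 − 15.2 = -8.8000.
-8.8000 ± 1.2058 → (-10.01, -7.59).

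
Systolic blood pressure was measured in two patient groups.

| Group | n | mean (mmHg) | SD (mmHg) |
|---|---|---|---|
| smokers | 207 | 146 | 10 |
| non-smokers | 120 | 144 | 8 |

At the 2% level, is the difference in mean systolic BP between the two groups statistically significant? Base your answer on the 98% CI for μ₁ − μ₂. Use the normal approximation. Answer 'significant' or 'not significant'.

not significant

SE₁ = s₁/√n₁ = 10/√207 = 0.6950; SE₂ = 8/√120 = 0.7303.
Independent samples, unequal variances: SE_diff = √(SE₁² + SE₂²) = √(0.483025 + 0.53333809) = 1.0081.
z* = 2.326, so margin of error = 2.326 × 1.0081 = 2.3448.
Difference in means = 146 − 144 = 2.0000.
2.0000 ± 2.3448 → (-0.3448, 4.3448).
The interval (-0.3448, 4.3448) contains 0, so the difference is not significant.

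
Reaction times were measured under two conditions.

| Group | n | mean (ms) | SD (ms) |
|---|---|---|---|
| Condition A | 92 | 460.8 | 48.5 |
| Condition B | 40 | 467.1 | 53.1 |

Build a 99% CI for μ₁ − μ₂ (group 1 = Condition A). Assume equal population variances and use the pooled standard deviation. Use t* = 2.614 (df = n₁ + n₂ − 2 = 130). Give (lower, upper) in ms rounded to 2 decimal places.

s_p = √[((n₁−1)s₁² + (n₂−1)s₂²)/(n₁+n₂−2)] = √[(91·48.5² + 39·53.1²)/130] = 49.9245.
SE = 49.9245·√(1/92 + 1/40) = 9.4553.
With t* = 2.614, margin = 2.614 × 9.4553 = 24.7162.
x̄₁ − x̄₂ = 460.8 − 467.1 = -6.3000; interval -6.3000 ± 24.7162 = (-31.02, 18.42).

(-31.02, 18.42)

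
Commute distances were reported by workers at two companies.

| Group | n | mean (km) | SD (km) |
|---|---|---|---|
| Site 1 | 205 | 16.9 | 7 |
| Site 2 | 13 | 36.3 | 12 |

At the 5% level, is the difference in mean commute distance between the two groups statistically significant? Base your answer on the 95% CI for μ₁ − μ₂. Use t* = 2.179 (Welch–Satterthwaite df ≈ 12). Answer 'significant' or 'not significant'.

significant

SE₁ = s₁/√n₁ = 7/√205 = 0.4889; SE₂ = 12/√13 = 3.3282.
Independent samples, unequal variances: SE_diff = √(SE₁² + SE₂²) = √(0.23902321 + 11.07691524) = 3.3639.
t* = 2.179, so margin of error = 2.179 × 3.3639 = 7.3299.
Difference in means = 16.9 − 36.3 = -19.4000.
-19.4000 ± 7.3299 → (-26.7299, -12.0701).
The interval (-26.7299, -12.0701) does not contain 0, so the difference is significant.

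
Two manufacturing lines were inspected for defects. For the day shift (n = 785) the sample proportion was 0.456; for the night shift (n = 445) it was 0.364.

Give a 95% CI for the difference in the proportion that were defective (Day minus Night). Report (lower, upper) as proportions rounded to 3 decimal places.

The two standard errors are √(0.4560×0.5440/785) = 0.01778 and √(0.3640×0.6360/445) = 0.02281.
Because the samples are independent, SE_diff = √(0.01778² + 0.02281²) = 0.02892.
Using z* = 1.960 for 95%, ME = 1.960 × 0.02892 = 0.05668.
p̂₁ − p̂₂ = 0.0920; interval 0.0920 ± 0.05668 gives (0.035, 0.149).

(0.035, 0.149)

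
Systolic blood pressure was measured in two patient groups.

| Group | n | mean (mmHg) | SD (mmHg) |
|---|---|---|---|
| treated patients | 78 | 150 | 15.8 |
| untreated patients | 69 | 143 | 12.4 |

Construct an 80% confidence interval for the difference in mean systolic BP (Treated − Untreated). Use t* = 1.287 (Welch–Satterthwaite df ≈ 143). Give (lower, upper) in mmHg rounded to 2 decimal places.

(4.00, 10.00)

SE₁ = s₁/√n₁ = 15.8/√78 = 1.7890; SE₂ = 12.4/√69 = 1.4928.
Independent samples, unequal variances: SE_diff = √(SE₁² + SE₂²) = √(3.200521 + 2.22845184) = 2.3300.
t* = 1.287, so margin of error = 1.287 × 2.3300 = 2.9987.
Difference in means = 150 − 143 = 7.0000.
7.0000 ± 2.9987 → (4.00, 10.00).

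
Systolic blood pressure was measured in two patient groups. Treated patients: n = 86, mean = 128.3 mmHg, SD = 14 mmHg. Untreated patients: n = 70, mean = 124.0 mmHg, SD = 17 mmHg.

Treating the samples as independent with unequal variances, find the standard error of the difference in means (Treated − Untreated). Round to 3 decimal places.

Standard errors of each mean: 14/√86 = 1.5097 and 17/√70 = 2.0319.
SE(x̄₁ − x̄₂) = √(1.5097² + 2.0319²) = 2.5314 for independent samples with unequal variances.

2.531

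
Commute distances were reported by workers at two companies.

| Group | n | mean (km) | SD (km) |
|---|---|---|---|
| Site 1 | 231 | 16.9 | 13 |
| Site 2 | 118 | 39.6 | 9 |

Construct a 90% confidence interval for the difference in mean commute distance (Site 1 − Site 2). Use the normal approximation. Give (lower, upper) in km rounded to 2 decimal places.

Standard errors of each mean: 13/√231 = 0.8553 and 9/√118 = 0.8285.
SE(x̄₁ − x̄₂) = √(0.8553² + 0.8285²) = 1.1908 for independent samples with unequal variances.
With z* = 1.645, the margin is 1.645 × 1.1908 = 1.9589.
x̄₁ − x̄₂ = 16.9 − 39.6 = -22.7000; the interval is -22.7000 ± 1.9589 = (-24.66, -20.74).

(-24.66, -20.74)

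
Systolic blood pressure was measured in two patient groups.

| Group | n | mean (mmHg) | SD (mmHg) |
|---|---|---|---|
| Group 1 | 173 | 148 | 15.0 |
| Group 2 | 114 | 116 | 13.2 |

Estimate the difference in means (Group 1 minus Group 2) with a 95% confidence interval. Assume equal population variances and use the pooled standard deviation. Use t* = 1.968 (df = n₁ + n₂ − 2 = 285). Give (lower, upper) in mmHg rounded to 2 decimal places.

(28.60, 35.40)

Pooled variance s_p² = [172·15.0² + 113·13.2²] / (173+114−2) = 204.8741, so s_p = 14.3134.
SE_diff = s_p·√(1/n₁ + 1/n₂) = 14.3134·√(1/173 + 1/114) = 1.7267.
t* = 1.968; margin = 1.968 × 1.7267 = 3.3981.
Difference = 148 − 116 = 32.0000.
32.0000 ± 3.3981 → (28.60, 35.40).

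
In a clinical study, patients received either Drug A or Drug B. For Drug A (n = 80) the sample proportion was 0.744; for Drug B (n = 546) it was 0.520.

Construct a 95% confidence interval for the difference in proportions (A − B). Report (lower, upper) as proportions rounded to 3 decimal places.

SE₁ = √(p̂₁(1−p̂₁)/n₁) = √(0.7440·0.2560/80) = 0.04879; SE₂ = √(0.5200·0.4800/546) = 0.02138.
Independent samples: SE of the difference = √(SE₁² + SE₂²) = √(0.0023804641 + 0.0004571044) = 0.05327.
z* for 95% confidence is 1.960, so the margin of error is 1.960 × 0.05327 = 0.10441.
Point estimate p̂₁ − p̂₂ = 0.7440 − 0.5200 = 0.2240.
0.2240 ± 0.10441 → (0.120, 0.328).

(0.120, 0.328)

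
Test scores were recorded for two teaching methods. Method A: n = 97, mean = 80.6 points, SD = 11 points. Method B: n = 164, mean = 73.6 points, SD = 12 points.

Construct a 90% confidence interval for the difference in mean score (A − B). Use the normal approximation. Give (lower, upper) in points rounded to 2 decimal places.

Standard errors of each mean: 11/√97 = 1.1169 and 12/√164 = 0.9370.
SE(x̄₁ − x̄₂) = √(1.1169² + 0.9370²) = 1.4579 for independent samples with unequal variances.
With z* = 1.645, the margin is 1.645 × 1.4579 = 2.3982.
x̄₁ − x̄₂ = 80.6 − 73.6 = 7.0000; the interval is 7.0000 ± 2.3982 = (4.60, 9.40).

(4.60, 9.40)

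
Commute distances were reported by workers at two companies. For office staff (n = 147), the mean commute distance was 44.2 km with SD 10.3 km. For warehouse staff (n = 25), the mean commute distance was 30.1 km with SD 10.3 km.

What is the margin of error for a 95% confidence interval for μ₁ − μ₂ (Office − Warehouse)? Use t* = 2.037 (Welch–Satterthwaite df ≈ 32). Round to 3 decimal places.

4.539

Standard errors of each mean: 10.3/√147 = 0.8495 and 10.3/√25 = 2.0600.
SE(x̄₁ − x̄₂) = √(0.8495² + 2.0600²) = 2.2283 for independent samples with unequal variances.
With t* = 2.037, the margin is 2.037 × 2.2283 = 4.5390.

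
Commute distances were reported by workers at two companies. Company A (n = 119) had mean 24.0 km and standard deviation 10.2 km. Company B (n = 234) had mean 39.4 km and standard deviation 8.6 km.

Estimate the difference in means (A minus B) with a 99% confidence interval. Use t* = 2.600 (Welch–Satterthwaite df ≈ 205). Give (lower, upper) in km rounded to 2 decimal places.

SE₁ = s₁/√n₁ = 10.2/√119 = 0.9350; SE₂ = 8.6/√234 = 0.5622.
Independent samples, unequal variances: SE_diff = √(SE₁² + SE₂²) = √(0.874225 + 0.31606884) = 1.0910.
t* = 2.600, so margin of error = 2.600 × 1.0910 = 2.8366.
Difference in means = 24.0 − 39.4 = -15.4000.
-15.4000 ± 2.8366 → (-18.24, -12.56).

(-18.24, -12.56)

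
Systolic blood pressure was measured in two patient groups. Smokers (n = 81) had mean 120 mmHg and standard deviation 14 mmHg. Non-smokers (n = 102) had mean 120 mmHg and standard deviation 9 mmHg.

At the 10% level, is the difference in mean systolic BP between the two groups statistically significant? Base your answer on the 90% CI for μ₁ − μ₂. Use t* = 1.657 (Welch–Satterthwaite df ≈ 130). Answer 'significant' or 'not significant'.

Standard errors of each mean: 14/√81 = 1.5556 and 9/√102 = 0.8911.
SE(x̄₁ − x̄₂) = √(1.5556² + 0.8911²) = 1.7927 for independent samples with unequal variances.
With t* = 1.657, the margin is 1.657 × 1.7927 = 2.9705.
x̄₁ − x̄₂ = 120 − 120 = 0.0000; the interval is 0.0000 ± 2.9705 = (-2.9705, 2.9705).
The interval (-2.9705, 2.9705) contains 0, so the difference is not significant.

not significant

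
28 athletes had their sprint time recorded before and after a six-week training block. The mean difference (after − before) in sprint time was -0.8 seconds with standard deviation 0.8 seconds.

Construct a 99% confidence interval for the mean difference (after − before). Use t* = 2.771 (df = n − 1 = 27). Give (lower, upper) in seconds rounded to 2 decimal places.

(-1.22, -0.38)

This is a matched-pairs design, so SE = s_d/√n = 0.8/√28 = 0.1512.
Margin = 2.771 × 0.1512 = 0.4190; the interval is -0.8 ± 0.4190 = (-1.22, -0.38).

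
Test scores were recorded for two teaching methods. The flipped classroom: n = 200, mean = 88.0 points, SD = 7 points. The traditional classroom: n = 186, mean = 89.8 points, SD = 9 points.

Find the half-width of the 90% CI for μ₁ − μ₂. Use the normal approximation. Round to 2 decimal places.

1.36

Per-group SEs: s₁/√n₁ = 7/√200 = 0.4950, s₂/√n₂ = 9/√186 = 0.6599.
Unpooled SE of the difference: √(0.245025 + 0.43546801) = 0.8249.
Margin of error = z* · SE = 1.645 × 0.8249 = 1.3570.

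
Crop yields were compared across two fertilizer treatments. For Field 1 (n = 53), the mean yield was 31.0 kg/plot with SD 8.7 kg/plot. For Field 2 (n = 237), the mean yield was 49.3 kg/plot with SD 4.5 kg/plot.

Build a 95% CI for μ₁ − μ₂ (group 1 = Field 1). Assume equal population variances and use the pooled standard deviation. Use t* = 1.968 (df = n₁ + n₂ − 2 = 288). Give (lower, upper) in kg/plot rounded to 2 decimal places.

(-19.94, -16.66)

Pooled variance s_p² = [52·8.7² + 236·4.5²] / (53+237−2) = 30.2600, so s_p = 5.5009.
SE_diff = s_p·√(1/n₁ + 1/n₂) = 5.5009·√(1/53 + 1/237) = 0.8358.
t* = 1.968; margin = 1.968 × 0.8358 = 1.6449.
Difference = 31.0 − 49.3 = -18.3000.
-18.3000 ± 1.6449 → (-19.94, -16.66).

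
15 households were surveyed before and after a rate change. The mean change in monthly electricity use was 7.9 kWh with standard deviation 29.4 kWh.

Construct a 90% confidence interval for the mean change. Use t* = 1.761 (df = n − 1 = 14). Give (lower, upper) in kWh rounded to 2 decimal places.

Paired design: SE = s_d/√n = 29.4/√15 = 7.5910.
t* = 1.761; margin of error = 1.761 × 7.5910 = 13.3678.
7.9 ± 13.3678 → (-5.47, 21.27).

(-5.47, 21.27)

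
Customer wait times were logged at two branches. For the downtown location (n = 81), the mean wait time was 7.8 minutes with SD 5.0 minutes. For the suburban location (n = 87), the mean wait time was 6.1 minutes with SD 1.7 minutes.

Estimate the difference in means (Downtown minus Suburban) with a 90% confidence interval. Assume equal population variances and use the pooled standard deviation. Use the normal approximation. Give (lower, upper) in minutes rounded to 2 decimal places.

Pooled variance s_p² = [80·5.0² + 86·1.7²] / (81+87−2) = 13.5454, so s_p = 3.6804.
SE_diff = s_p·√(1/n₁ + 1/n₂) = 3.6804·√(1/81 + 1/87) = 0.5683.
z* = 1.645; margin = 1.645 × 0.5683 = 0.9349.
Difference = 7.8 − 6.1 = 1.7000.
1.7000 ± 0.9349 → (0.77, 2.63).

(0.77, 2.63)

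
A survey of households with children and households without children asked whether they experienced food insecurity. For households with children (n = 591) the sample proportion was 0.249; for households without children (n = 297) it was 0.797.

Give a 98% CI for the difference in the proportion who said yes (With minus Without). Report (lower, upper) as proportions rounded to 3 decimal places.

(-0.616, -0.480)

The two standard errors are √(0.2490×0.7510/591) = 0.01779 and √(0.7970×0.2030/297) = 0.02334.
Because the samples are independent, SE_diff = √(0.01779² + 0.02334²) = 0.02935.
Using z* = 2.326 for 98%, ME = 2.326 × 0.02935 = 0.06827.
p̂₁ − p̂₂ = -0.5480; interval -0.5480 ± 0.06827 gives (-0.616, -0.480).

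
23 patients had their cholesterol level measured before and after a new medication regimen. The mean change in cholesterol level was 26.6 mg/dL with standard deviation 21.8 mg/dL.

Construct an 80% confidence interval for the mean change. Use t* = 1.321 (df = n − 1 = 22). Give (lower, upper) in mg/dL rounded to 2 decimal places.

(20.60, 32.60)

Paired design: SE = s_d/√n = 21.8/√23 = 4.5456.
t* = 1.321; margin of error = 1.321 × 4.5456 = 6.0047.
26.6 ± 6.0047 → (20.60, 32.60).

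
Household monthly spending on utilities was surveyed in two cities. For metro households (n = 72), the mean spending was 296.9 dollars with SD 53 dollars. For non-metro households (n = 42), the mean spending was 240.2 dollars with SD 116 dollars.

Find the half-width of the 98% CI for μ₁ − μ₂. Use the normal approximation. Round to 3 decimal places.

Per-group SEs: s₁/√n₁ = 53/√72 = 6.2461, s₂/√n₂ = 116/√42 = 17.8992.
Unpooled SE of the difference: √(39.01376521 + 320.38136064) = 18.9577.
Margin of error = z* · SE = 2.326 × 18.9577 = 44.0956.

44.096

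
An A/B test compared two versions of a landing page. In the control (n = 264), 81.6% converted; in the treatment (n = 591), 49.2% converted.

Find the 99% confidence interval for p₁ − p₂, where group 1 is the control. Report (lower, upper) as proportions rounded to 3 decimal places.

(0.243, 0.405)

SE₁ = √(p̂₁(1−p̂₁)/n₁) = √(0.8160·0.1840/264) = 0.02385; SE₂ = √(0.4920·0.5080/591) = 0.02056.
Independent samples: SE of the difference = √(SE₁² + SE₂²) = √(0.0005688225 + 0.0004227136) = 0.03149.
z* for 99% confidence is 2.576, so the margin of error is 2.576 × 0.03149 = 0.08112.
Point estimate p̂₁ − p̂₂ = 0.8160 − 0.4920 = 0.3240.
0.3240 ± 0.08112 → (0.243, 0.405).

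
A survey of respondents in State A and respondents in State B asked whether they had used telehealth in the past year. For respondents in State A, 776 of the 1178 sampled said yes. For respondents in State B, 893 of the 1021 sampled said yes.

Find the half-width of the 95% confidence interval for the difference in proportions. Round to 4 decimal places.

0.0338

Sample proportions: 776/1178 = 0.6587, 893/1021 = 0.8746.
Each SE is √(p̂(1−p̂)/n): √(0.6587·0.3413/1178) = 0.01381 and √(0.8746·0.1254/1021) = 0.01036.
SE(p̂₁ − p̂₂) = √(SE₁² + SE₂²) = √(0.0001907161 + 0.0001073296) = 0.01726, since the two samples are independent.
At 95% confidence z* = 1.960; margin = 1.960 × 0.01726 = 0.03383.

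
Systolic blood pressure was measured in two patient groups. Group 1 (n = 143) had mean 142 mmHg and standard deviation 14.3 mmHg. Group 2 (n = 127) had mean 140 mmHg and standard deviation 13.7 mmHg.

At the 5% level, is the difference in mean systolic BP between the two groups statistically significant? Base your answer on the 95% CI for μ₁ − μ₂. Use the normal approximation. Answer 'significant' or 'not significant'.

not significant

Standard errors of each mean: 14.3/√143 = 1.1958 and 13.7/√127 = 1.2157.
SE(x̄₁ − x̄₂) = √(1.1958² + 1.2157²) = 1.7052 for independent samples with unequal variances.
With z* = 1.960, the margin is 1.960 × 1.7052 = 3.3422.
x̄₁ − x̄₂ = 142 − 140 = 2.0000; the interval is 2.0000 ± 3.3422 = (-1.3422, 5.3422).
The interval (-1.3422, 5.3422) contains 0, so the difference is not significant.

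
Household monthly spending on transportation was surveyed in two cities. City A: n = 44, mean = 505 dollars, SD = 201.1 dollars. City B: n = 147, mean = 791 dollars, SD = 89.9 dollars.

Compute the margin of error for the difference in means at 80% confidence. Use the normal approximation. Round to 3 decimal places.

40.012

Standard errors of each mean: 201.1/√44 = 30.3170 and 89.9/√147 = 7.4148.
SE(x̄₁ − x̄₂) = √(30.3170² + 7.4148²) = 31.2106 for independent samples with unequal variances.
With z* = 1.282, the margin is 1.282 × 31.2106 = 40.0120.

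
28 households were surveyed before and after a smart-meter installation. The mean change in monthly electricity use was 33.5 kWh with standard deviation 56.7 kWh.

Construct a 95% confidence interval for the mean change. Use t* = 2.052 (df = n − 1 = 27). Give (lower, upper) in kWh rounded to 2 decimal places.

This is a matched-pairs design, so SE = s_d/√n = 56.7/√28 = 10.7153.
Margin = 2.052 × 10.7153 = 21.9878; the interval is 33.5 ± 21.9878 = (11.51, 55.49).

(11.51, 55.49)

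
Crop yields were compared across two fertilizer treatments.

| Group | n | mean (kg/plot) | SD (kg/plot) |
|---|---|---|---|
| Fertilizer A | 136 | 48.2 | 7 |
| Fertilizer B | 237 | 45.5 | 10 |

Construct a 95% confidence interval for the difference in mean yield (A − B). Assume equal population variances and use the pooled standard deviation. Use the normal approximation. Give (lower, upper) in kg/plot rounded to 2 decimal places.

(0.80, 4.60)

s_p = √[((n₁−1)s₁² + (n₂−1)s₂²)/(n₁+n₂−2)] = √[(135·7² + 236·10²)/371] = 9.0245.
SE = 9.0245·√(1/136 + 1/237) = 0.9708.
With z* = 1.960, margin = 1.960 × 0.9708 = 1.9028.
x̄₁ − x̄₂ = 48.2 − 45.5 = 2.7000; interval 2.7000 ± 1.9028 = (0.80, 4.60).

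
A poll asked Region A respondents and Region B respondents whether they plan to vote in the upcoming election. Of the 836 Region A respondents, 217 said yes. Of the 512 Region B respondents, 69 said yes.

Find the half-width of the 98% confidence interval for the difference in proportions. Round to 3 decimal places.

0.050

First, p̂₁ = 217/836 = 0.2596; p̂₂ = 69/512 = 0.1348.
The two standard errors are √(0.2596×0.7404/836) = 0.01516 and √(0.1348×0.8652/512) = 0.01509.
Because the samples are independent, SE_diff = √(0.01516² + 0.01509²) = 0.02139.
Using z* = 2.326 for 98%, ME = 2.326 × 0.02139 = 0.04975.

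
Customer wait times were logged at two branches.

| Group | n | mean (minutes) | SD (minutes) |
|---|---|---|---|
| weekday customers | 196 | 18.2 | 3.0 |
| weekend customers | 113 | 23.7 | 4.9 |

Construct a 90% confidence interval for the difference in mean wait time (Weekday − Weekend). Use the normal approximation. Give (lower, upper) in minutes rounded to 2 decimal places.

(-6.34, -4.66)

SE₁ = s₁/√n₁ = 3.0/√196 = 0.2143; SE₂ = 4.9/√113 = 0.4610.
Independent samples, unequal variances: SE_diff = √(SE₁² + SE₂²) = √(0.04592449 + 0.212521) = 0.5084.
z* = 1.645, so margin of error = 1.645 × 0.5084 = 0.8363.
Difference in means = 18.2 − 23.7 = -5.5000.
-5.5000 ± 0.8363 → (-6.34, -4.66).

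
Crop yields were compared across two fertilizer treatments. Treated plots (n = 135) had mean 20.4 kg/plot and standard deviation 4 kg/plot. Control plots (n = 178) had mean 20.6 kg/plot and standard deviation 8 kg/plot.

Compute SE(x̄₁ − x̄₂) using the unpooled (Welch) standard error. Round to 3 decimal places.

SE₁ = s₁/√n₁ = 4/√135 = 0.3443; SE₂ = 8/√178 = 0.5996.
Independent samples, unequal variances: SE_diff = √(SE₁² + SE₂²) = √(0.11854249 + 0.35952016) = 0.6914.

0.691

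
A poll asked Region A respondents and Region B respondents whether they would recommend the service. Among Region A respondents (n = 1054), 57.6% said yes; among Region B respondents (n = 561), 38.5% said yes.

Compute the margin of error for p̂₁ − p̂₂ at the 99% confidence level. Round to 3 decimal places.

Each SE is √(p̂(1−p̂)/n): √(0.5760·0.4240/1054) = 0.01522 and √(0.3850·0.6150/561) = 0.02054.
SE(p̂₁ − p̂₂) = √(SE₁² + SE₂²) = √(0.0002316484 + 0.0004218916) = 0.02556, since the two samples are independent.
At 99% confidence z* = 2.576; margin = 2.576 × 0.02556 = 0.06584.

0.066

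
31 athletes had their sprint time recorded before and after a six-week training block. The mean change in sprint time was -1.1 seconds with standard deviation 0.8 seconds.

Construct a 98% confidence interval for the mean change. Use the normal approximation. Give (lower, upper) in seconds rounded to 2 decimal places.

This is a matched-pairs design, so SE = s_d/√n = 0.8/√31 = 0.1437.
Margin = 2.326 × 0.1437 = 0.3342; the interval is -1.1 ± 0.3342 = (-1.43, -0.77).

(-1.43, -0.77)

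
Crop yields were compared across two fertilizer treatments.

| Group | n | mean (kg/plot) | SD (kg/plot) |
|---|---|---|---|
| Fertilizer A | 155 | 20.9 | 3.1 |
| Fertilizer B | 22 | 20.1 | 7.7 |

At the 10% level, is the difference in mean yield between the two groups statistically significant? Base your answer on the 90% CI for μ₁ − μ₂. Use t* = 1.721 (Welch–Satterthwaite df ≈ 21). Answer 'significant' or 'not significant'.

not significant

Per-group SEs: s₁/√n₁ = 3.1/√155 = 0.2490, s₂/√n₂ = 7.7/√22 = 1.6416.
Unpooled SE of the difference: √(0.062001 + 2.69485056) = 1.6604.
Margin of error = t* · SE = 1.721 × 1.6604 = 2.8575.
x̄₁ − x̄₂ = 20.9 − 20.1 = 0.8000.
CI: 0.8000 ± 2.8575 = (-2.0575, 3.6575).
The interval (-2.0575, 3.6575) contains 0, so the difference is not significant.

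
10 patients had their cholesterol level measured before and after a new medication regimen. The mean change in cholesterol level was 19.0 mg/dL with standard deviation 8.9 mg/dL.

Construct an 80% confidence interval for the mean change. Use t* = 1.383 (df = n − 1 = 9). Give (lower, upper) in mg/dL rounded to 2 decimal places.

(15.11, 22.89)

Paired design: SE = s_d/√n = 8.9/√10 = 2.8144.
t* = 1.383; margin of error = 1.383 × 2.8144 = 3.8923.
19.0 ± 3.8923 → (15.11, 22.89).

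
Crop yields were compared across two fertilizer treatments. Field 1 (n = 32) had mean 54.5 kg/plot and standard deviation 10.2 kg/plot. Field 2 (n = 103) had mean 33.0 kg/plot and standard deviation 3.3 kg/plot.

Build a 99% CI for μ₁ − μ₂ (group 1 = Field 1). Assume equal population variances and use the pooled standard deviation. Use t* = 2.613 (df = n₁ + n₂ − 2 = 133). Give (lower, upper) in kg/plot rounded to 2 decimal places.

Pooled variance s_p² = [31·10.2² + 102·3.3²] / (32+103−2) = 32.6017, so s_p = 5.7098.
SE_diff = s_p·√(1/n₁ + 1/n₂) = 5.7098·√(1/32 + 1/103) = 1.1556.
t* = 2.613; margin = 2.613 × 1.1556 = 3.0196.
Difference = 54.5 − 33.0 = 21.5000.
21.5000 ± 3.0196 → (18.48, 24.52).

(18.48, 24.52)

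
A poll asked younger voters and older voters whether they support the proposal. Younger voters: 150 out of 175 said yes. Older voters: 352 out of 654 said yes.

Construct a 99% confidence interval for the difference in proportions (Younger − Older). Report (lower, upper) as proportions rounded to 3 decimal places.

Sample proportions: 150/175 = 0.8571, 352/654 = 0.5382.
Each SE is √(p̂(1−p̂)/n): √(0.8571·0.1429/175) = 0.02646 and √(0.5382·0.4618/654) = 0.01949.
SE(p̂₁ − p̂₂) = √(SE₁² + SE₂²) = √(0.0007001316 + 0.0003798601) = 0.03286, since the two samples are independent.
At 99% confidence z* = 2.576; margin = 2.576 × 0.03286 = 0.08465.
The difference is 0.8571 − 0.5382 = 0.3189, so the interval is 0.3189 ± 0.08465 = (0.234, 0.404).

(0.234, 0.404)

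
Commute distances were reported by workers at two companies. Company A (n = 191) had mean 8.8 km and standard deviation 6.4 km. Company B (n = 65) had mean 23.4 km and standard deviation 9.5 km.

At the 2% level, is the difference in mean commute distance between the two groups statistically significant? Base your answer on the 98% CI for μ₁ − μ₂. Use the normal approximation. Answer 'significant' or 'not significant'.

Standard errors of each mean: 6.4/√191 = 0.4631 and 9.5/√65 = 1.1783.
SE(x̄₁ − x̄₂) = √(0.4631² + 1.1783²) = 1.2660 for independent samples with unequal variances.
With z* = 2.326, the margin is 2.326 × 1.2660 = 2.9447.
x̄₁ − x̄₂ = 8.8 − 23.4 = -14.6000; the interval is -14.6000 ± 2.9447 = (-17.5447, -11.6553).
The interval (-17.5447, -11.6553) does not contain 0, so the difference is significant.

significant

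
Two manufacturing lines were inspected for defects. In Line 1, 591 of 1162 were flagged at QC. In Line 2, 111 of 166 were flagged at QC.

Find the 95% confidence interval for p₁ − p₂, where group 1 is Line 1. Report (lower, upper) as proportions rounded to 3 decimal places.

First, p̂₁ = 591/1162 = 0.5086; p̂₂ = 111/166 = 0.6687.
The two standard errors are √(0.5086×0.4914/1162) = 0.01467 and √(0.6687×0.3313/166) = 0.03653.
Because the samples are independent, SE_diff = √(0.01467² + 0.03653²) = 0.03937.
Using z* = 1.960 for 95%, ME = 1.960 × 0.03937 = 0.07717.
p̂₁ − p̂₂ = -0.1601; interval -0.1601 ± 0.07717 gives (-0.237, -0.083).

(-0.237, -0.083)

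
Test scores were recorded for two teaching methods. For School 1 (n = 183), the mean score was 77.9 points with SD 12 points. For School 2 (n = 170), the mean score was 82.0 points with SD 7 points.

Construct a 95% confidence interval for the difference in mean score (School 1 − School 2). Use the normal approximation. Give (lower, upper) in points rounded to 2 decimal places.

Per-group SEs: s₁/√n₁ = 12/√183 = 0.8871, s₂/√n₂ = 7/√170 = 0.5369.
Unpooled SE of the difference: √(0.78694641 + 0.28826161) = 1.0369.
Margin of error = z* · SE = 1.960 × 1.0369 = 2.0323.
x̄₁ − x̄₂ = 77.9 − 82.0 = -4.1000.
CI: -4.1000 ± 2.0323 = (-6.13, -2.07).

(-6.13, -2.07)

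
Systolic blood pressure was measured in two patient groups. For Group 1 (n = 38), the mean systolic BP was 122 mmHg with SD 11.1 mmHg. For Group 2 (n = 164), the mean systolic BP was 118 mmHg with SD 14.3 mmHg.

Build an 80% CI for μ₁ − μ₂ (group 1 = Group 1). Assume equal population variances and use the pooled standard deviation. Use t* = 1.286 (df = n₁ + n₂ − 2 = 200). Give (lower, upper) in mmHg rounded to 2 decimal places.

Pooled variance s_p² = [37·11.1² + 163·14.3²] / (38+164−2) = 189.4532, so s_p = 13.7642.
SE_diff = s_p·√(1/n₁ + 1/n₂) = 13.7642·√(1/38 + 1/164) = 2.4781.
t* = 1.286; margin = 1.286 × 2.4781 = 3.1868.
Difference = 122 − 118 = 4.0000.
4.0000 ± 3.1868 → (0.81, 7.19).

(0.81, 7.19)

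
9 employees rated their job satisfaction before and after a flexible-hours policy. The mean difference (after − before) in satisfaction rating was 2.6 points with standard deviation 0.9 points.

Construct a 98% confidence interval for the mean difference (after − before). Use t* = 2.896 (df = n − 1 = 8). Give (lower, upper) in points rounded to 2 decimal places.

(1.73, 3.47)

This is a matched-pairs design, so SE = s_d/√n = 0.9/√9 = 0.3000.
Margin = 2.896 × 0.3000 = 0.8688; the interval is 2.6 ± 0.8688 = (1.73, 3.47).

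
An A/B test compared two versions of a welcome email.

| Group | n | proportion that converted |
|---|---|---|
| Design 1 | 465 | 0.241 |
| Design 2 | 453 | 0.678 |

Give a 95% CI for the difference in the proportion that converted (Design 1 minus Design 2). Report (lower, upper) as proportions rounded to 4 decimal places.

Each SE is √(p̂(1−p̂)/n): √(0.2410·0.7590/465) = 0.01983 and √(0.6780·0.3220/453) = 0.02195.
SE(p̂₁ − p̂₂) = √(SE₁² + SE₂²) = √(0.0003932289 + 0.0004818025) = 0.02958, since the two samples are independent.
At 95% confidence z* = 1.960; margin = 1.960 × 0.02958 = 0.05798.
The difference is 0.2410 − 0.6780 = -0.4370, so the interval is -0.4370 ± 0.05798 = (-0.4950, -0.3790).

(-0.4950, -0.3790)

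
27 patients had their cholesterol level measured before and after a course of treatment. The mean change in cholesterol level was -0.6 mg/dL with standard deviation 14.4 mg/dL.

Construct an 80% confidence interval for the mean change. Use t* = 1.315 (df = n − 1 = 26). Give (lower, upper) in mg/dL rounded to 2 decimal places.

(-4.24, 3.04)

This is a matched-pairs design, so SE = s_d/√n = 14.4/√27 = 2.7713.
Margin = 1.315 × 2.7713 = 3.6443; the interval is -0.6 ± 3.6443 = (-4.24, 3.04).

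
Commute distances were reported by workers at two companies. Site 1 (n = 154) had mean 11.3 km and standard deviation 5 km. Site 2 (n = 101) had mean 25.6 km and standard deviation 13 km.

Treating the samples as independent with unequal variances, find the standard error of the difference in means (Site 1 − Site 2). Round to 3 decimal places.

Standard errors of each mean: 5/√154 = 0.4029 and 13/√101 = 1.2935.
SE(x̄₁ − x̄₂) = √(0.4029² + 1.2935²) = 1.3548 for independent samples with unequal variances.

1.355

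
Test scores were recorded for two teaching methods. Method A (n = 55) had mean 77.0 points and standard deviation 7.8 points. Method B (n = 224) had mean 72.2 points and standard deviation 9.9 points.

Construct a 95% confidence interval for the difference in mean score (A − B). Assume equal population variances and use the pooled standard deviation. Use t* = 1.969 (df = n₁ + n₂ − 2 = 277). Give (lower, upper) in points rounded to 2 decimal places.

(1.98, 7.62)

Pooled variance s_p² = [54·7.8² + 223·9.9²] / (55+224−2) = 90.7639, so s_p = 9.5270.
SE_diff = s_p·√(1/n₁ + 1/n₂) = 9.5270·√(1/55 + 1/224) = 1.4337.
t* = 1.969; margin = 1.969 × 1.4337 = 2.8230.
Difference = 77.0 − 72.2 = 4.8000.
4.8000 ± 2.8230 → (1.98, 7.62).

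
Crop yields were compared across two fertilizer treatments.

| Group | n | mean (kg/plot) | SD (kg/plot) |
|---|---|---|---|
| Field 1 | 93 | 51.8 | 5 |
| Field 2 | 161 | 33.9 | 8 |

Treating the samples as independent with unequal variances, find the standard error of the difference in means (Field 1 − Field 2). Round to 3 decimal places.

0.816

Standard errors of each mean: 5/√93 = 0.5185 and 8/√161 = 0.6305.
SE(x̄₁ − x̄₂) = √(0.5185² + 0.6305²) = 0.8163 for independent samples with unequal variances.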